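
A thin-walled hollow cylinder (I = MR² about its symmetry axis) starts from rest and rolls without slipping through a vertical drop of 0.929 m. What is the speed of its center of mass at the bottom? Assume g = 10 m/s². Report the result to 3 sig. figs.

With I = MR², the ratio k = I/(MR²) is 1.
Pure rolling means v = ωR; then KE = ½Mv² + ½I(v/R)² = ½(1+k)Mv² = Mv².
Setting Mgh = Mv² gives v = √(2gh/(1+k)) = √(2·10·0.929/2) ≈ 3.05 m/s.

v ≈ 3.05 m/s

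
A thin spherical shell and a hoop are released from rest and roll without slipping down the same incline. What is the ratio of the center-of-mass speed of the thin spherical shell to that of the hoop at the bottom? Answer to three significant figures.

v_ratio ≈ 1.10

Each satisfies Mgh = ½(1+k)Mv² with k = I/(MR²), so v ∝ 1/√(1+k).
For the thin spherical shell k = 2/3; for the hoop k = 1.
v₁/v₂ = √((1+k₂)/(1+k₁)) = √(2/1.667) ≈ 1.10.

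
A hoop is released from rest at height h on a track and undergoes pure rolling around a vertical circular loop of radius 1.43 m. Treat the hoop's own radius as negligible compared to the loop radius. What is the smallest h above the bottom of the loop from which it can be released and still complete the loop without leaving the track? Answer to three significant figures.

h_min ≈ 4.29 m

Here I = MR², so the shape factor k = I/(MR²) = 1.
At the top, contact is just lost when gravity alone supplies the centripetal force: Mg = Mv_top²/r, i.e. v_top² = gr.
With ω = v/R, the kinetic energy at speed v is ½(1+k)Mv² = Mv².
Energy conservation from release (height h) to the top (height 2r): Mgh = Mg(2r) + M·gr.
Thus h_min = 2r + (1+k)r/2 = r(2 + 2/2) = 1.43 × 3 ≈ 4.29 m.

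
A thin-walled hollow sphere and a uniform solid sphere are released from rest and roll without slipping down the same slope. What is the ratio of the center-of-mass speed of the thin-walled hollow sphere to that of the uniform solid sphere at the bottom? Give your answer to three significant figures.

Each satisfies Mgh = ½(1+k)Mv² with k = I/(MR²), so v ∝ 1/√(1+k).
For the thin-walled hollow sphere k = 2/3; for the uniform solid sphere k = 0.4.
v₁/v₂ = √((1+k₂)/(1+k₁)) = √(1.4/1.667) ≈ 0.917.

v_ratio ≈ 0.917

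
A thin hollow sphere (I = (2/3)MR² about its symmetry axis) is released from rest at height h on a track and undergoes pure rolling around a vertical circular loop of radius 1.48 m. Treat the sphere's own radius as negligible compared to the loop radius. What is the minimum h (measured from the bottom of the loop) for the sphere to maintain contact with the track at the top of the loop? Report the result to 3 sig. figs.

h_min ≈ 4.19 m

With I = (2/3)MR², the ratio k = I/(MR²) is 2/3.
At the top, contact is just lost when gravity alone supplies the centripetal force: Mg = Mv_top²/r, i.e. v_top² = gr.
With ω = v/R, the kinetic energy at speed v is ½(1+k)Mv² = (5/6)Mv².
Energy conservation from release (height h) to the top (height 2r): Mgh = Mg(2r) + (5/6)M·gr.
Thus h_min = 2r + (1+k)r/2 = r(2 + 1.667/2) = 1.48 × 2.833 ≈ 4.19 m.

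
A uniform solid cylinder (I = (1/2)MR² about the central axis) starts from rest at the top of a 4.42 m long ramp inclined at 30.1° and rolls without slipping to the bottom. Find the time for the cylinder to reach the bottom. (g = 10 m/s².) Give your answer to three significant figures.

Here I = (1/2)MR², so the shape factor k = I/(MR²) = 0.5.
Newton's second law down the slope: Mg sinθ − f = Ma. The torque equation fR = Iα (with α = a/R) gives f = kMa.
Hence a = g sinθ/(1+k) = 10×sin30.1°/1.5 = 3.343 m/s².
With constant a from rest, t = √(2L/a) = √(2·4.42/3.343) ≈ 1.63 s.

t ≈ 1.63 s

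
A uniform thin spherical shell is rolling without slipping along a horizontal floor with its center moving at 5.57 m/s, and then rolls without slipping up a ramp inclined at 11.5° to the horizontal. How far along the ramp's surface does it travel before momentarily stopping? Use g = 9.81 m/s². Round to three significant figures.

d ≈ 13.2 m

The moment of inertia is (2/3)MR², giving k ≡ I/(MR²) = 2/3.
Since it rolls without slipping, ω = v/R and KE = ½Mv² + ½Iω² = ½(1+k)Mv² = (5/6)Mv².
Setting this equal to Mgh gives the vertical rise h = (1+k)v₀²/(2g) = 1.667×5.57²/(2×9.81) = 2.635 m.
Along the incline, d = h/sinθ = 2.635/sin11.5° ≈ 13.2 m.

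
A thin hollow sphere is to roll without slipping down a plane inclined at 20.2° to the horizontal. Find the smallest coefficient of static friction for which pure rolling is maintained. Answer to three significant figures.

μ_min ≈ 0.147

For this body I = (2/3)MR², i.e. k = I/(MR²) = 2/3.
Along the incline Mg sinθ − f = Ma, and torque about the center fR = Iα = kMR²(a/R) gives f = kMa.
These give a = g sinθ/(1+k) and the required friction f = kMg sinθ/(1+k).
With N = Mg cosθ, the no-slip condition f ≤ μN gives μ_min = f/N = k tanθ/(1+k).
μ_min = (2/3) × tan20.2° / 1.667 ≈ 0.147.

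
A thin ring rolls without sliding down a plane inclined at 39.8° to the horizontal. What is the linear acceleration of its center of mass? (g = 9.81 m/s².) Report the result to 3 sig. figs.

The moment of inertia is MR², giving k ≡ I/(MR²) = 1.
Translational: Mg sinθ − f = Ma. Rotational about the CM: fR = Iα = kMRa, so f = kMa.
Eliminating f: Mg sinθ = (1+k)Ma, so a = g sinθ/(1+k) = 9.81 × sin39.8° / 2 ≈ 3.14 m/s².

a ≈ 3.14 m/s²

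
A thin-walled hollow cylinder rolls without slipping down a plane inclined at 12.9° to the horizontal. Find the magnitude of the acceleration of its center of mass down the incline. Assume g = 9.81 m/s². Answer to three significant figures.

For this body I = MR², i.e. k = I/(MR²) = 1.
Along the incline Mg sinθ − f = Ma, and torque about the center fR = Iα = kMR²(a/R) gives f = kMa.
Eliminating f: Mg sinθ = (1+k)Ma, so a = g sinθ/(1+k) = 9.81 × sin12.9° / 2 ≈ 1.10 m/s².

a ≈ 1.10 m/s²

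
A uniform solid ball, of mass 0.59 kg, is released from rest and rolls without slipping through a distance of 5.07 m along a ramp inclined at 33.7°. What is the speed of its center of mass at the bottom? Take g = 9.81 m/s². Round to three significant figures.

v ≈ 6.28 m/s

For this body I = (2/5)MR², i.e. k = I/(MR²) = 0.4.
Pure rolling means v = ωR; then KE = ½Mv² + ½I(v/R)² = ½(1+k)Mv² = (7/10)Mv².
The vertical drop is h = L sinθ = 5.07 × sin33.7° = 2.813 m.
Setting Mgh = (7/10)Mv² gives v = √(2gh/(1+k)) = √(2·9.81·2.813/1.4) ≈ 6.28 m/s.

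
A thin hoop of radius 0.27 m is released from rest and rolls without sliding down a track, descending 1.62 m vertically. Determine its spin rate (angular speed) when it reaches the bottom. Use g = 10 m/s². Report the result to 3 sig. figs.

ω ≈ 14.9 rad/s

For this body I = MR², i.e. k = I/(MR²) = 1.
Rolling without slipping gives ω = v/R, so the total kinetic energy is ½Mv² + ½Iω² = ½(1+k)Mv² = Mv².
Energy conservation Mgh = ½(1+k)Mv² gives v = √(2gh/(1+k)) = √(2 × 10 × 1.62 / 2) = 4.025 m/s.
The angular speed follows from ω = v/R = 4.025/0.27 ≈ 14.9 rad/s.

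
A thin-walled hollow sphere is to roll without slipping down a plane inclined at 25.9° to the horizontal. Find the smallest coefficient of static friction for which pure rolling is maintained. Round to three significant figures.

Here I = (2/3)MR², so the shape factor k = I/(MR²) = 2/3.
Along the incline Mg sinθ − f = Ma, and torque about the center fR = Iα = kMR²(a/R) gives f = kMa.
These give a = g sinθ/(1+k) and the required friction f = kMg sinθ/(1+k).
With N = Mg cosθ, the no-slip condition f ≤ μN gives μ_min = f/N = k tanθ/(1+k).
μ_min = (2/3) × tan25.9° / 1.667 ≈ 0.194.

μ_min ≈ 0.194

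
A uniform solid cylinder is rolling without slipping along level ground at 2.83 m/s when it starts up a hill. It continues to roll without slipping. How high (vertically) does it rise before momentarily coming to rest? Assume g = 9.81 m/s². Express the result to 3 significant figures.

h ≈ 0.612 m

With I = (1/2)MR², the ratio k = I/(MR²) is 0.5.
Since it rolls without slipping, ω = v/R and KE = ½Mv² + ½Iω² = ½(1+k)Mv² = (3/4)Mv².
All of this converts to potential energy at the highest point: (3/4)Mv₀² = Mgh.
Thus h = (1+k)v₀²/(2g) = 1.5 × 2.83² / (2 × 9.81) ≈ 0.612 m.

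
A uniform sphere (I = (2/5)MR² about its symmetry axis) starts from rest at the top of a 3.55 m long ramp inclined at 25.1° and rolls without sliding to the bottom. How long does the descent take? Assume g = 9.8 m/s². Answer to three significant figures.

With I = (2/5)MR², the ratio k = I/(MR²) is 0.4.
Along the incline Mg sinθ − f = Ma, and torque about the center fR = Iα = kMR²(a/R) gives f = kMa.
Hence a = g sinθ/(1+k) = 9.8×sin25.1°/1.4 = 2.969 m/s².
Starting from rest, L = ½at², so t = √(2L/a) = √(2×3.55/2.969) ≈ 1.55 s.

t ≈ 1.55 s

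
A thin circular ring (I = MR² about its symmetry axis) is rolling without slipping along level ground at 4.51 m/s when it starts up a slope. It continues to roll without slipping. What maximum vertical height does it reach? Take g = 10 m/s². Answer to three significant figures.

With I = MR², the ratio k = I/(MR²) is 1.
Pure rolling means v = ωR; then KE = ½Mv² + ½I(v/R)² = ½(1+k)Mv² = Mv².
All of this converts to potential energy at the highest point: Mv₀² = Mgh.
Thus h = (1+k)v₀²/(2g) = 2 × 4.51² / (2 × 10) ≈ 2.03 m.

h ≈ 2.03 m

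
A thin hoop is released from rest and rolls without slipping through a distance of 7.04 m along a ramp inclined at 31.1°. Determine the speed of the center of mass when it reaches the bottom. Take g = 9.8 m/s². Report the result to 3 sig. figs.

v ≈ 5.97 m/s

For this body I = MR², i.e. k = I/(MR²) = 1.
Since it rolls without slipping, ω = v/R and KE = ½Mv² + ½Iω² = ½(1+k)Mv² = Mv².
The vertical drop is h = L sinθ = 7.04 × sin31.1° = 3.636 m.
Setting Mgh = Mv² gives v = √(2gh/(1+k)) = √(2·9.8·3.636/2) ≈ 5.97 m/s.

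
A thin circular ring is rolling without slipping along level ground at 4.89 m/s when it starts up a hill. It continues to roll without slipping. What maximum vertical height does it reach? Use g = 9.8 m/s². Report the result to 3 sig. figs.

The moment of inertia is MR², giving k ≡ I/(MR²) = 1.
Pure rolling means v = ωR; then KE = ½Mv² + ½I(v/R)² = ½(1+k)Mv² = Mv².
At the top the kinetic energy is zero, so Mv₀² = Mgh.
Thus h = (1+k)v₀²/(2g) = 2 × 4.89² / (2 × 9.8) ≈ 2.44 m.

h ≈ 2.44 m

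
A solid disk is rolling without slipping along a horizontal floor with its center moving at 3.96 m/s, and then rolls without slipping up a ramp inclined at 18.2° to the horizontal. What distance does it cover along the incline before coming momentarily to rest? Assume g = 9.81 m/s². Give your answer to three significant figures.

Here I = (1/2)MR², so the shape factor k = I/(MR²) = 0.5.
Pure rolling means v = ωR; then KE = ½Mv² + ½I(v/R)² = ½(1+k)Mv² = (3/4)Mv².
Setting this equal to Mgh gives the vertical rise h = (1+k)v₀²/(2g) = 1.5×3.96²/(2×9.81) = 1.199 m.
Along the incline, d = h/sinθ = 1.199/sin18.2° ≈ 3.84 m.

d ≈ 3.84 m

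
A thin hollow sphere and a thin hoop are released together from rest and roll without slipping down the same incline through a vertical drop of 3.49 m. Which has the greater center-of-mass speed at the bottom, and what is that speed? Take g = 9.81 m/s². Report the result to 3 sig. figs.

the thin hollow sphere, at v ≈ 6.41 m/s

For rolling without slipping, Mgh = ½(1+k)Mv² where k = I/(MR²), so v = √(2gh/(1+k)).
Thin hollow sphere: k = 2/3, giving v = √(2×9.81×3.49/1.667) = 6.41 m/s.
Thin hoop: k = 1, giving v = √(2×9.81×3.49/2) = 5.851 m/s.
The smaller k wins: the thin hollow sphere, at ≈ 6.41 m/s.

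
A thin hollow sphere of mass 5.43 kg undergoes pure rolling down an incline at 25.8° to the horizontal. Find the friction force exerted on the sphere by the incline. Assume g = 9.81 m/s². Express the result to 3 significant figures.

f ≈ 9.27 N

For this body I = (2/3)MR², i.e. k = I/(MR²) = 2/3.
Translational: Mg sinθ − f = Ma. Rotational about the CM: fR = Iα = kMRa, so f = kMa.
Combining, a = g sinθ/(1+k) and f = kMa = kMg sinθ/(1+k).
f = (2/3) × 5.43 × 9.81 × sin25.8° / 1.667 ≈ 9.27 N.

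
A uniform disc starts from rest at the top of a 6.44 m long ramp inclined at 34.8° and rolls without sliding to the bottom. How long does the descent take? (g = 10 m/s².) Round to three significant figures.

The moment of inertia is (1/2)MR², giving k ≡ I/(MR²) = 0.5.
Along the incline Mg sinθ − f = Ma, and torque about the center fR = Iα = kMR²(a/R) gives f = kMa.
Hence a = g sinθ/(1+k) = 10×sin34.8°/1.5 = 3.805 m/s².
With constant a from rest, t = √(2L/a) = √(2·6.44/3.805) ≈ 1.84 s.

t ≈ 1.84 s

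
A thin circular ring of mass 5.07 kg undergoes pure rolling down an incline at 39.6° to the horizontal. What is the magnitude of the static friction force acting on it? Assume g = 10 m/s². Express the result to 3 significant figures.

Here I = MR², so the shape factor k = I/(MR²) = 1.
Along the incline Mg sinθ − f = Ma, and torque about the center fR = Iα = kMR²(a/R) gives f = kMa.
Combining, a = g sinθ/(1+k) and f = kMa = kMg sinθ/(1+k).
f = 1 × 5.07 × 10 × sin39.6° / 2 ≈ 16.2 N.

f ≈ 16.2 N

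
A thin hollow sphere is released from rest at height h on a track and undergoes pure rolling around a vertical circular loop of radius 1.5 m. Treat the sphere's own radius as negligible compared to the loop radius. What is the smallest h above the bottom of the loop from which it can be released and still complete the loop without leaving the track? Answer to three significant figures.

For this body I = (2/3)MR², i.e. k = I/(MR²) = 2/3.
At the top, contact is just lost when gravity alone supplies the centripetal force: Mg = Mv_top²/r, i.e. v_top² = gr.
With ω = v/R, the kinetic energy at speed v is ½(1+k)Mv² = (5/6)Mv².
Energy conservation from release (height h) to the top (height 2r): Mgh = Mg(2r) + (5/6)M·gr.
Thus h_min = 2r + (1+k)r/2 = r(2 + 1.667/2) = 1.5 × 2.833 ≈ 4.25 m.

h_min ≈ 4.25 m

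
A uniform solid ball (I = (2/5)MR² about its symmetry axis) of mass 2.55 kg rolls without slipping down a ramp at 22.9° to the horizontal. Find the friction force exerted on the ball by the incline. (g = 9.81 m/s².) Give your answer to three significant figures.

Here I = (2/5)MR², so the shape factor k = I/(MR²) = 0.4.
Translational: Mg sinθ − f = Ma. Rotational about the CM: fR = Iα = kMRa, so f = kMa.
Combining, a = g sinθ/(1+k) and f = kMa = kMg sinθ/(1+k).
f = 0.4 × 2.55 × 9.81 × sin22.9° / 1.4 ≈ 2.78 N.

f ≈ 2.78 N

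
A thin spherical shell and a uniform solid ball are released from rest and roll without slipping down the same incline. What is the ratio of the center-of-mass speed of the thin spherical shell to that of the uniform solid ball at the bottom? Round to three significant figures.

Each satisfies Mgh = ½(1+k)Mv² with k = I/(MR²), so v ∝ 1/√(1+k).
For the thin spherical shell k = 2/3; for the uniform solid ball k = 0.4.
v₁/v₂ = √((1+k₂)/(1+k₁)) = √(1.4/1.667) ≈ 0.917.

v_ratio ≈ 0.917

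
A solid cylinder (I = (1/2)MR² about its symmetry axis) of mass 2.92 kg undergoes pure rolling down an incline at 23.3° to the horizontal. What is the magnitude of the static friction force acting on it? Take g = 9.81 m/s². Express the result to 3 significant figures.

For this body I = (1/2)MR², i.e. k = I/(MR²) = 0.5.
Along the incline Mg sinθ − f = Ma, and torque about the center fR = Iα = kMR²(a/R) gives f = kMa.
Combining, a = g sinθ/(1+k) and f = kMa = kMg sinθ/(1+k).
f = 0.5 × 2.92 × 9.81 × sin23.3° / 1.5 ≈ 3.78 N.

f ≈ 3.78 N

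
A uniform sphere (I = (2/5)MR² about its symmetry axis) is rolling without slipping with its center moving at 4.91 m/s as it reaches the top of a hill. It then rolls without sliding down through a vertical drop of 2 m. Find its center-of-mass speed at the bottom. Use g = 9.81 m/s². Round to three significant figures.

v ≈ 7.22 m/s

For this body I = (2/5)MR², i.e. k = I/(MR²) = 0.4.
Pure rolling means v = ωR; then KE = ½Mv² + ½I(v/R)² = ½(1+k)Mv² = (7/10)Mv².
Energy conservation: (7/10)Mv₀² + Mgh = (7/10)Mv², so v² = v₀² + 2gh/(1+k).
v = √(4.91² + 2×9.81×2/1.4) = √52.14 ≈ 7.22 m/s.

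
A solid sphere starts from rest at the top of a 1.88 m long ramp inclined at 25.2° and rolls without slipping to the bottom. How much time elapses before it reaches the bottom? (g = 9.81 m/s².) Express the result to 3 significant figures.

The moment of inertia is (2/5)MR², giving k ≡ I/(MR²) = 0.4.
Along the incline Mg sinθ − f = Ma, and torque about the center fR = Iα = kMR²(a/R) gives f = kMa.
Hence a = g sinθ/(1+k) = 9.81×sin25.2°/1.4 = 2.983 m/s².
Starting from rest, L = ½at², so t = √(2L/a) = √(2×1.88/2.983) ≈ 1.12 s.

t ≈ 1.12 s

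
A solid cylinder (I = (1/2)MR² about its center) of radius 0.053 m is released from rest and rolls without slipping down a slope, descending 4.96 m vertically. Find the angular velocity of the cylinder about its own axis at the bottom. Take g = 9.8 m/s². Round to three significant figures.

ω ≈ 152 rad/s

For this body I = (1/2)MR², i.e. k = I/(MR²) = 0.5.
Rolling without slipping gives ω = v/R, so the total kinetic energy is ½Mv² + ½Iω² = ½(1+k)Mv² = (3/4)Mv².
Energy conservation Mgh = ½(1+k)Mv² gives v = √(2gh/(1+k)) = √(2 × 9.8 × 4.96 / 1.5) = 8.051 m/s.
Then ω = v/R = 8.051 / 0.053 ≈ 152 rad/s.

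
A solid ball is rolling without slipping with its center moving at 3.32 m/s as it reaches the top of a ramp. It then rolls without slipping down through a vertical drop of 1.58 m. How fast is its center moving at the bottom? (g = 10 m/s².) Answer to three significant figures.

v ≈ 5.80 m/s

Here I = (2/5)MR², so the shape factor k = I/(MR²) = 0.4.
The rolling condition ω = v/R makes the rotational term ½I(v/R)² = ½kMv², so KE_total = ½(1+k)Mv² = (7/10)Mv².
Energy conservation: (7/10)Mv₀² + Mgh = (7/10)Mv², so v² = v₀² + 2gh/(1+k).
v = √(3.32² + 2×10×1.58/1.4) = √33.59 ≈ 5.80 m/s.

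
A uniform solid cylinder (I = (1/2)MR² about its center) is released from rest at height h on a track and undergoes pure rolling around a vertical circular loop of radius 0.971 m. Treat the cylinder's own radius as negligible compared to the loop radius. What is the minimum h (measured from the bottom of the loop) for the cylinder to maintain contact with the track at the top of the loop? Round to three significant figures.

h_min ≈ 2.67 m

Here I = (1/2)MR², so the shape factor k = I/(MR²) = 0.5.
At the top, contact is just lost when gravity alone supplies the centripetal force: Mg = Mv_top²/r, i.e. v_top² = gr.
With ω = v/R, the kinetic energy at speed v is ½(1+k)Mv² = (3/4)Mv².
Energy conservation from release (height h) to the top (height 2r): Mgh = Mg(2r) + (3/4)M·gr.
Thus h_min = 2r + (1+k)r/2 = r(2 + 1.5/2) = 0.971 × 2.75 ≈ 2.67 m.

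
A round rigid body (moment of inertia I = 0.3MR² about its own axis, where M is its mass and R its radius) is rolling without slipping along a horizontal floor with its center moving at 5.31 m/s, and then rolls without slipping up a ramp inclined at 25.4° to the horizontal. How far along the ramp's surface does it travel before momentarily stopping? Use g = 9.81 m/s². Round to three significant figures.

For this body I = 0.3MR², i.e. k = I/(MR²) = 0.3.
Since it rolls without slipping, ω = v/R and KE = ½Mv² + ½Iω² = ½(1+k)Mv² = (13/20)Mv².
Setting this equal to Mgh gives the vertical rise h = (1+k)v₀²/(2g) = 1.3×5.31²/(2×9.81) = 1.868 m.
The distance along the slope is d = h/sinθ = 1.868/sin25.4° ≈ 4.36 m.

d ≈ 4.36 m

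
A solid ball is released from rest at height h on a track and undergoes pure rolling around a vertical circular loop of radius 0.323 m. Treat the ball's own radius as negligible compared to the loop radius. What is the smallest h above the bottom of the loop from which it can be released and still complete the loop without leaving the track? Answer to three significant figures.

With I = (2/5)MR², the ratio k = I/(MR²) is 0.4.
At the top of the loop, the minimum-contact condition is Mg = Mv_top²/r, so v_top² = gr.
With ω = v/R, the kinetic energy at speed v is ½(1+k)Mv² = (7/10)Mv².
Energy conservation from release (height h) to the top (height 2r): Mgh = Mg(2r) + (7/10)M·gr.
Thus h_min = 2r + (1+k)r/2 = r(2 + 1.4/2) = 0.323 × 2.7 ≈ 0.872 m.

h_min ≈ 0.872 m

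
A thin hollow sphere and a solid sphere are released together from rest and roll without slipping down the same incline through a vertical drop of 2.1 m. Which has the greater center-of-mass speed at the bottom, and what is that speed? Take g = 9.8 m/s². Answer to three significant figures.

For rolling without slipping, Mgh = ½(1+k)Mv² where k = I/(MR²), so v = √(2gh/(1+k)).
Thin hollow sphere: k = 2/3, giving v = √(2×9.8×2.1/1.667) = 4.97 m/s.
Solid sphere: k = 0.4, giving v = √(2×9.8×2.1/1.4) = 5.422 m/s.
The smaller k wins: the solid sphere, at ≈ 5.42 m/s.

the solid sphere, at v ≈ 5.42 m/s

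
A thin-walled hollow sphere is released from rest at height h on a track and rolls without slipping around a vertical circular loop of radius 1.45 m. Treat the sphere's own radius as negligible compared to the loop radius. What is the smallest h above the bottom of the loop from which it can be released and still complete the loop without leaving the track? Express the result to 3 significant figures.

With I = (2/3)MR², the ratio k = I/(MR²) is 2/3.
At the top, contact is just lost when gravity alone supplies the centripetal force: Mg = Mv_top²/r, i.e. v_top² = gr.
With ω = v/R, the kinetic energy at speed v is ½(1+k)Mv² = (5/6)Mv².
Energy conservation from release (height h) to the top (height 2r): Mgh = Mg(2r) + (5/6)M·gr.
Thus h_min = 2r + (1+k)r/2 = r(2 + 1.667/2) = 1.45 × 2.833 ≈ 4.11 m.

h_min ≈ 4.11 m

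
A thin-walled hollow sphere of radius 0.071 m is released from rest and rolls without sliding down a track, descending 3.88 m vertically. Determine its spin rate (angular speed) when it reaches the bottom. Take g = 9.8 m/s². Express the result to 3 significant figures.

For this body I = (2/3)MR², i.e. k = I/(MR²) = 2/3.
Rolling without slipping gives ω = v/R, so the total kinetic energy is ½Mv² + ½Iω² = ½(1+k)Mv² = (5/6)Mv².
Energy conservation Mgh = ½(1+k)Mv² gives v = √(2gh/(1+k)) = √(2 × 9.8 × 3.88 / 1.667) = 6.755 m/s.
The angular speed follows from ω = v/R = 6.755/0.071 ≈ 95.1 rad/s.

ω ≈ 95.1 rad/s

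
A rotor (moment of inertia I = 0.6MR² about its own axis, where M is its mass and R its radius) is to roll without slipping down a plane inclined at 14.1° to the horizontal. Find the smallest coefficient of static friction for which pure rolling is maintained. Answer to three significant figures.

The moment of inertia is 0.6MR², giving k ≡ I/(MR²) = 0.6.
Translational: Mg sinθ − f = Ma. Rotational about the CM: fR = Iα = kMRa, so f = kMa.
These give a = g sinθ/(1+k) and the required friction f = kMg sinθ/(1+k).
The normal force is N = Mg cosθ, so μ_min = f/N = k tanθ/(1+k).
μ_min = 0.6 × tan14.1° / 1.6 ≈ 0.0942.

μ_min ≈ 0.0942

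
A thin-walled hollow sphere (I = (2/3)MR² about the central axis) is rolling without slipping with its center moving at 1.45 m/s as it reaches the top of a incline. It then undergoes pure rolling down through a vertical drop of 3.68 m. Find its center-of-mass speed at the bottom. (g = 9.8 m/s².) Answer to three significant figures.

The moment of inertia is (2/3)MR², giving k ≡ I/(MR²) = 2/3.
Rolling without slipping gives ω = v/R, so the total kinetic energy is ½Mv² + ½Iω² = ½(1+k)Mv² = (5/6)Mv².
Energy conservation: (5/6)Mv₀² + Mgh = (5/6)Mv², so v² = v₀² + 2gh/(1+k).
v = √(1.45² + 2×9.8×3.68/1.667) = √45.38 ≈ 6.74 m/s.

v ≈ 6.74 m/s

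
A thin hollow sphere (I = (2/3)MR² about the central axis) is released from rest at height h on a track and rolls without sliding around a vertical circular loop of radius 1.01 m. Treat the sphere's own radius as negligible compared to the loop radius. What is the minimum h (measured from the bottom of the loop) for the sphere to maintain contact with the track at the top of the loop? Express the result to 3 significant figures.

The moment of inertia is (2/3)MR², giving k ≡ I/(MR²) = 2/3.
At the top, contact is just lost when gravity alone supplies the centripetal force: Mg = Mv_top²/r, i.e. v_top² = gr.
With ω = v/R, the kinetic energy at speed v is ½(1+k)Mv² = (5/6)Mv².
Energy conservation from release (height h) to the top (height 2r): Mgh = Mg(2r) + (5/6)M·gr.
Thus h_min = 2r + (1+k)r/2 = r(2 + 1.667/2) = 1.01 × 2.833 ≈ 2.86 m.

h_min ≈ 2.86 m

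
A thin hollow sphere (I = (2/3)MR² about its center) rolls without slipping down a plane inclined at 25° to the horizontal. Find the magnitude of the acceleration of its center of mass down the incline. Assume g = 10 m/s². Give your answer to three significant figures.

With I = (2/3)MR², the ratio k = I/(MR²) is 2/3.
Along the incline Mg sinθ − f = Ma, and torque about the center fR = Iα = kMR²(a/R) gives f = kMa.
Eliminating f: Mg sinθ = (1+k)Ma, so a = g sinθ/(1+k) = 10 × sin25° / 1.667 ≈ 2.54 m/s².

a ≈ 2.54 m/s²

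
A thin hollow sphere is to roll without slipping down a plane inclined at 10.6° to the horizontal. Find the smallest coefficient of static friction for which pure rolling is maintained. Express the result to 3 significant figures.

μ_min ≈ 0.0749

Here I = (2/3)MR², so the shape factor k = I/(MR²) = 2/3.
Along the incline Mg sinθ − f = Ma, and torque about the center fR = Iα = kMR²(a/R) gives f = kMa.
These give a = g sinθ/(1+k) and the required friction f = kMg sinθ/(1+k).
With N = Mg cosθ, the no-slip condition f ≤ μN gives μ_min = f/N = k tanθ/(1+k).
μ_min = (2/3) × tan10.6° / 1.667 ≈ 0.0749.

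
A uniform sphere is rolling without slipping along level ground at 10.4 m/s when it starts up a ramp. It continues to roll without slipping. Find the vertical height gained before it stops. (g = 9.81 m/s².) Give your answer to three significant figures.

h ≈ 7.72 m

With I = (2/5)MR², the ratio k = I/(MR²) is 0.4.
Rolling without slipping gives ω = v/R, so the total kinetic energy is ½Mv² + ½Iω² = ½(1+k)Mv² = (7/10)Mv².
All of this converts to potential energy at the highest point: (7/10)Mv₀² = Mgh.
Thus h = (1+k)v₀²/(2g) = 1.4 × 10.4² / (2 × 9.81) ≈ 7.72 m.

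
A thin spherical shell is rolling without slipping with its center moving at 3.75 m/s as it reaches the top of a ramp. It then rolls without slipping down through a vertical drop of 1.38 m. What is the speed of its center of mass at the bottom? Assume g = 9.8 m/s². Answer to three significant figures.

v ≈ 5.50 m/s

Here I = (2/3)MR², so the shape factor k = I/(MR²) = 2/3.
Rolling without slipping gives ω = v/R, so the total kinetic energy is ½Mv² + ½Iω² = ½(1+k)Mv² = (5/6)Mv².
Energy conservation: (5/6)Mv₀² + Mgh = (5/6)Mv², so v² = v₀² + 2gh/(1+k).
v = √(3.75² + 2×9.8×1.38/1.667) = √30.29 ≈ 5.50 m/s.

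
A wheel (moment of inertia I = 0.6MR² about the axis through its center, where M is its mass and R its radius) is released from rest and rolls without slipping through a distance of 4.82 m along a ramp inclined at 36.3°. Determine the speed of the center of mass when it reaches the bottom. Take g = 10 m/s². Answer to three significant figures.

For this body I = 0.6MR², i.e. k = I/(MR²) = 0.6.
Rolling without slipping gives ω = v/R, so the total kinetic energy is ½Mv² + ½Iω² = ½(1+k)Mv² = (4/5)Mv².
The vertical drop is h = L sinθ = 4.82 × sin36.3° = 2.854 m.
Setting Mgh = (4/5)Mv² gives v = √(2gh/(1+k)) = √(2·10·2.854/1.6) ≈ 5.97 m/s.

v ≈ 5.97 m/s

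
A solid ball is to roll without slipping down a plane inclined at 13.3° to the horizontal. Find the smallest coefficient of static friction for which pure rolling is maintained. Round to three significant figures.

μ_min ≈ 0.0675

For this body I = (2/5)MR², i.e. k = I/(MR²) = 0.4.
Newton's second law down the slope: Mg sinθ − f = Ma. The torque equation fR = Iα (with α = a/R) gives f = kMa.
These give a = g sinθ/(1+k) and the required friction f = kMg sinθ/(1+k).
With N = Mg cosθ, the no-slip condition f ≤ μN gives μ_min = f/N = k tanθ/(1+k).
μ_min = 0.4 × tan13.3° / 1.4 ≈ 0.0675.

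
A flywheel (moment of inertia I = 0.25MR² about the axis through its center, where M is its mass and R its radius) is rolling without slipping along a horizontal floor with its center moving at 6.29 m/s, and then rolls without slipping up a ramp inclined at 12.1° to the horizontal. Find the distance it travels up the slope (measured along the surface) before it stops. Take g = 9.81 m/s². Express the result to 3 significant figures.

Here I = 0.25MR², so the shape factor k = I/(MR²) = 0.25.
Since it rolls without slipping, ω = v/R and KE = ½Mv² + ½Iω² = ½(1+k)Mv² = (5/8)Mv².
Setting this equal to Mgh gives the vertical rise h = (1+k)v₀²/(2g) = 1.25×6.29²/(2×9.81) = 2.521 m.
The distance along the slope is d = h/sinθ = 2.521/sin12.1° ≈ 12.0 m.

d ≈ 12.0 m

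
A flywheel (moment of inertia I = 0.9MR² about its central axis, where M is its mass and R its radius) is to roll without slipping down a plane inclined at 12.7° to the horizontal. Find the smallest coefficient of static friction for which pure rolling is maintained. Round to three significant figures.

μ_min ≈ 0.107

For this body I = 0.9MR², i.e. k = I/(MR²) = 0.9.
Translational: Mg sinθ − f = Ma. Rotational about the CM: fR = Iα = kMRa, so f = kMa.
These give a = g sinθ/(1+k) and the required friction f = kMg sinθ/(1+k).
With N = Mg cosθ, the no-slip condition f ≤ μN gives μ_min = f/N = k tanθ/(1+k).
μ_min = 0.9 × tan12.7° / 1.9 ≈ 0.107.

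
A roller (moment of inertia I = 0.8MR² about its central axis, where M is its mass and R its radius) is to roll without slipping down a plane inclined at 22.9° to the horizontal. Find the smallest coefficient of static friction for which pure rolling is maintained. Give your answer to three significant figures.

μ_min ≈ 0.188

The moment of inertia is 0.8MR², giving k ≡ I/(MR²) = 0.8.
Newton's second law down the slope: Mg sinθ − f = Ma. The torque equation fR = Iα (with α = a/R) gives f = kMa.
These give a = g sinθ/(1+k) and the required friction f = kMg sinθ/(1+k).
The normal force is N = Mg cosθ, so μ_min = f/N = k tanθ/(1+k).
μ_min = 0.8 × tan22.9° / 1.8 ≈ 0.188.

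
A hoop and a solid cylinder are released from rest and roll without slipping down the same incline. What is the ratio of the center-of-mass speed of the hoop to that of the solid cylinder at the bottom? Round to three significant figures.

v_ratio ≈ 0.866

Each satisfies Mgh = ½(1+k)Mv² with k = I/(MR²), so v ∝ 1/√(1+k).
For the hoop k = 1; for the solid cylinder k = 0.5.
v₁/v₂ = √((1+k₂)/(1+k₁)) = √(1.5/2) ≈ 0.866.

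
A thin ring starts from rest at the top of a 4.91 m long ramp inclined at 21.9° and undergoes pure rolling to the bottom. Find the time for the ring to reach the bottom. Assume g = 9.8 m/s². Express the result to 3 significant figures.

t ≈ 2.32 s

The moment of inertia is MR², giving k ≡ I/(MR²) = 1.
Along the incline Mg sinθ − f = Ma, and torque about the center fR = Iα = kMR²(a/R) gives f = kMa.
Hence a = g sinθ/(1+k) = 9.8×sin21.9°/2 = 1.828 m/s².
With constant a from rest, t = √(2L/a) = √(2·4.91/1.828) ≈ 2.32 s.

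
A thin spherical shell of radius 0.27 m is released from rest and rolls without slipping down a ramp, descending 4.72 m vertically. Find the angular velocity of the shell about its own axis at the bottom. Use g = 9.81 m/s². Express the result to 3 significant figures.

ω ≈ 27.6 rad/s

For this body I = (2/3)MR², i.e. k = I/(MR²) = 2/3.
Pure rolling means v = ωR; then KE = ½Mv² + ½I(v/R)² = ½(1+k)Mv² = (5/6)Mv².
Energy conservation Mgh = ½(1+k)Mv² gives v = √(2gh/(1+k)) = √(2 × 9.81 × 4.72 / 1.667) = 7.454 m/s.
Then ω = v/R = 7.454 / 0.27 ≈ 27.6 rad/s.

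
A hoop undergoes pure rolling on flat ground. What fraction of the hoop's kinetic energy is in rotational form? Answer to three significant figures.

With I = MR², the ratio k = I/(MR²) is 1.
Since ω = v/R, the translational part is ½Mv² and the rotational part is ½I(v/R)² = ½kMv²; the total is ½(1+k)Mv².
The rotational fraction is therefore k/(1+k) = 1/2 ≈ 0.500.

fraction ≈ 0.500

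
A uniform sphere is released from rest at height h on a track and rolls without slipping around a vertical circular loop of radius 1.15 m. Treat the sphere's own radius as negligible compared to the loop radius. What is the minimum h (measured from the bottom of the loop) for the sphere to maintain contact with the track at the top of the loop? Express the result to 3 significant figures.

h_min ≈ 3.11 m

With I = (2/5)MR², the ratio k = I/(MR²) is 0.4.
At the top, contact is just lost when gravity alone supplies the centripetal force: Mg = Mv_top²/r, i.e. v_top² = gr.
With ω = v/R, the kinetic energy at speed v is ½(1+k)Mv² = (7/10)Mv².
Energy conservation from release (height h) to the top (height 2r): Mgh = Mg(2r) + (7/10)M·gr.
Thus h_min = 2r + (1+k)r/2 = r(2 + 1.4/2) = 1.15 × 2.7 ≈ 3.11 m.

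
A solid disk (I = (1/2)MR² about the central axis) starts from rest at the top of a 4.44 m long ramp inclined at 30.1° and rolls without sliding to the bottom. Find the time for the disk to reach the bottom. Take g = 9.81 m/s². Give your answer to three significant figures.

Here I = (1/2)MR², so the shape factor k = I/(MR²) = 0.5.
Translational: Mg sinθ − f = Ma. Rotational about the CM: fR = Iα = kMRa, so f = kMa.
Hence a = g sinθ/(1+k) = 9.81×sin30.1°/1.5 = 3.28 m/s².
Starting from rest, L = ½at², so t = √(2L/a) = √(2×4.44/3.28) ≈ 1.65 s.

t ≈ 1.65 s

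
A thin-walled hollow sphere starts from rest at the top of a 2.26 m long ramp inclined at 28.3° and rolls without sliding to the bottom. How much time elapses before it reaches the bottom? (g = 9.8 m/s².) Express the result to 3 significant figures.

t ≈ 1.27 s

For this body I = (2/3)MR², i.e. k = I/(MR²) = 2/3.
Translational: Mg sinθ − f = Ma. Rotational about the CM: fR = Iα = kMRa, so f = kMa.
Hence a = g sinθ/(1+k) = 9.8×sin28.3°/1.667 = 2.788 m/s².
Starting from rest, L = ½at², so t = √(2L/a) = √(2×2.26/2.788) ≈ 1.27 s.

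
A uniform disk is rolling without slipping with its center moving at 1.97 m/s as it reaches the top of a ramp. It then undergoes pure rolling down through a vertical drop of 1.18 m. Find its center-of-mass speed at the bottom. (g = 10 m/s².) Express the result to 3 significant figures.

v ≈ 4.43 m/s

The moment of inertia is (1/2)MR², giving k ≡ I/(MR²) = 0.5.
Since it rolls without slipping, ω = v/R and KE = ½Mv² + ½Iω² = ½(1+k)Mv² = (3/4)Mv².
Energy conservation: (3/4)Mv₀² + Mgh = (3/4)Mv², so v² = v₀² + 2gh/(1+k).
v = √(1.97² + 2×10×1.18/1.5) = √19.61 ≈ 4.43 m/s.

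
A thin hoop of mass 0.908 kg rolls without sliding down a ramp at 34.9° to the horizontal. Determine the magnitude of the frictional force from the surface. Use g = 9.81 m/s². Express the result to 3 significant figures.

For this body I = MR², i.e. k = I/(MR²) = 1.
Translational: Mg sinθ − f = Ma. Rotational about the CM: fR = Iα = kMRa, so f = kMa.
Combining, a = g sinθ/(1+k) and f = kMa = kMg sinθ/(1+k).
f = 1 × 0.908 × 9.81 × sin34.9° / 2 ≈ 2.55 N.

f ≈ 2.55 N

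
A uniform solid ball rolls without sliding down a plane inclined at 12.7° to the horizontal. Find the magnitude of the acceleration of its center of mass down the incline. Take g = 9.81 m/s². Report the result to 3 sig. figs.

a ≈ 1.54 m/s²

For this body I = (2/5)MR², i.e. k = I/(MR²) = 0.4.
Translational: Mg sinθ − f = Ma. Rotational about the CM: fR = Iα = kMRa, so f = kMa.
Eliminating f: Mg sinθ = (1+k)Ma, so a = g sinθ/(1+k) = 9.81 × sin12.7° / 1.4 ≈ 1.54 m/s².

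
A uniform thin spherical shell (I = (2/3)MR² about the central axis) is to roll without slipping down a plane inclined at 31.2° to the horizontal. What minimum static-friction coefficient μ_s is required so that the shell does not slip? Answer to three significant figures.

μ_min ≈ 0.242

For this body I = (2/3)MR², i.e. k = I/(MR²) = 2/3.
Translational: Mg sinθ − f = Ma. Rotational about the CM: fR = Iα = kMRa, so f = kMa.
These give a = g sinθ/(1+k) and the required friction f = kMg sinθ/(1+k).
With N = Mg cosθ, the no-slip condition f ≤ μN gives μ_min = f/N = k tanθ/(1+k).
μ_min = (2/3) × tan31.2° / 1.667 ≈ 0.242.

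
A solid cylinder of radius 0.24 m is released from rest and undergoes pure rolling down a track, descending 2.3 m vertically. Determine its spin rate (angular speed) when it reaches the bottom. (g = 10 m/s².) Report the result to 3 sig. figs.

For this body I = (1/2)MR², i.e. k = I/(MR²) = 0.5.
Rolling without slipping gives ω = v/R, so the total kinetic energy is ½Mv² + ½Iω² = ½(1+k)Mv² = (3/4)Mv².
Energy conservation Mgh = ½(1+k)Mv² gives v = √(2gh/(1+k)) = √(2 × 10 × 2.3 / 1.5) = 5.538 m/s.
Then ω = v/R = 5.538 / 0.24 ≈ 23.1 rad/s.

ω ≈ 23.1 rad/s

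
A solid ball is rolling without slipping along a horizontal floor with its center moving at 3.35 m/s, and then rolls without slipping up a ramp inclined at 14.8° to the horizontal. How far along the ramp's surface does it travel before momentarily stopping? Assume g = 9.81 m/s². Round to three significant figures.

d ≈ 3.13 m

The moment of inertia is (2/5)MR², giving k ≡ I/(MR²) = 0.4.
Since it rolls without slipping, ω = v/R and KE = ½Mv² + ½Iω² = ½(1+k)Mv² = (7/10)Mv².
Setting this equal to Mgh gives the vertical rise h = (1+k)v₀²/(2g) = 1.4×3.35²/(2×9.81) = 0.8008 m.
Along the incline, d = h/sinθ = 0.8008/sin14.8° ≈ 3.13 m.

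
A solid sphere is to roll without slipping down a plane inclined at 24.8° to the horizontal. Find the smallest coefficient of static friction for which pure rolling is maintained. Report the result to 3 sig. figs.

μ_min ≈ 0.132

With I = (2/5)MR², the ratio k = I/(MR²) is 0.4.
Translational: Mg sinθ − f = Ma. Rotational about the CM: fR = Iα = kMRa, so f = kMa.
These give a = g sinθ/(1+k) and the required friction f = kMg sinθ/(1+k).
The normal force is N = Mg cosθ, so μ_min = f/N = k tanθ/(1+k).
μ_min = 0.4 × tan24.8° / 1.4 ≈ 0.132.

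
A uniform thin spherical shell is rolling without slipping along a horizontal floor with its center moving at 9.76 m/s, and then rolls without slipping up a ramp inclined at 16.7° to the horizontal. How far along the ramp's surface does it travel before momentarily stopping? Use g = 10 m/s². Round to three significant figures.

With I = (2/3)MR², the ratio k = I/(MR²) is 2/3.
The rolling condition ω = v/R makes the rotational term ½I(v/R)² = ½kMv², so KE_total = ½(1+k)Mv² = (5/6)Mv².
Setting this equal to Mgh gives the vertical rise h = (1+k)v₀²/(2g) = 1.667×9.76²/(2×10) = 7.938 m.
The distance along the slope is d = h/sinθ = 7.938/sin16.7° ≈ 27.6 m.

d ≈ 27.6 m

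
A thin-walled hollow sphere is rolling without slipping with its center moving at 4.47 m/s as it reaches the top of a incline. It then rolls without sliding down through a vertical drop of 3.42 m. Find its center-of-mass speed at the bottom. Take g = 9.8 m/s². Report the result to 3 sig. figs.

Here I = (2/3)MR², so the shape factor k = I/(MR²) = 2/3.
Pure rolling means v = ωR; then KE = ½Mv² + ½I(v/R)² = ½(1+k)Mv² = (5/6)Mv².
Conserving energy between top and bottom: (5/6)Mv² = (5/6)Mv₀² + Mgh, hence v² = v₀² + 2gh/(1+k).
v = √(4.47² + 2×9.8×3.42/1.667) = √60.2 ≈ 7.76 m/s.

v ≈ 7.76 m/s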